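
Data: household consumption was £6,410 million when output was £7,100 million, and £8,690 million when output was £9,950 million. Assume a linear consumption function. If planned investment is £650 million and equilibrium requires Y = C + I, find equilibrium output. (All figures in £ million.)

MPC = (8690 − 6410)/(9950 − 7100) = 2280/2850 = 0.8
a = 6410 − 0.8(7100) = 730
Equilibrium: Y = 730 + 0.8Y + 650
0.2Y = 1380, so Y = 1380/0.2 = 6900

Y = 6900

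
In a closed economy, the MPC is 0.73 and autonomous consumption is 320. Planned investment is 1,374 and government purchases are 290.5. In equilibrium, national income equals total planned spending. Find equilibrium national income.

Y = C + I + G = 320 + 0.73Y + 1374 + 290.5
Y − 0.73Y = 1984.5
0.27Y = 1984.5, so Y = 1984.5/0.27 = 7350

Y = 7350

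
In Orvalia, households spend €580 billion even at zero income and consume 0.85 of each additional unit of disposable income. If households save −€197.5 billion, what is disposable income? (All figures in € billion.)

S = Y − C = -580 + 0.15Y
-580 + 0.15Y = -197.5, so 0.15Y = 382.5 and Y = 2550

Y = 2550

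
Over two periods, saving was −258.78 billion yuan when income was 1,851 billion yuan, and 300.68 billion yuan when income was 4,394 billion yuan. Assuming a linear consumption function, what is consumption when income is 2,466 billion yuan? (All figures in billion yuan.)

C = 2589.48

MPS = ΔS/ΔY = (300.68 − (-258.78))/(4394 − 1851) = 559.46/2543 = 0.22
MPC = 1 − MPS = 0.78
Autonomous saving = -258.78 − 0.22(1851) = -666, so a = 666
C = 666 + 0.78(2466) = 666 + 1923.48 = 2589.48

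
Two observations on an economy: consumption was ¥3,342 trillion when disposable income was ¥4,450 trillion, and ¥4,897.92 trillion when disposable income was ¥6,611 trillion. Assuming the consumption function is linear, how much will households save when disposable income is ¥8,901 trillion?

MPC = (4897.92 − 3342)/(6611 − 4450) = 1555.92/2161 = 0.72
a = 3342 − 0.72(4450) = 3342 − 3204 = 138
C = 138 + 0.72(8901) = 6546.72
S = 8901 − 6546.72 = 2354.28

S = 2354.28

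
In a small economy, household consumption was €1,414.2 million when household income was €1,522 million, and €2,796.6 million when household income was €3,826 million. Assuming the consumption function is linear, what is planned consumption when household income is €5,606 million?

MPC = (2796.6 − 1414.2)/(3826 − 1522) = 1382.4/2304 = 0.6
a = 1414.2 − 0.6(1522) = 1414.2 − 913.2 = 501
C = 501 + 0.6(5606) = 501 + 3363.6 = 3864.6

C = 3864.6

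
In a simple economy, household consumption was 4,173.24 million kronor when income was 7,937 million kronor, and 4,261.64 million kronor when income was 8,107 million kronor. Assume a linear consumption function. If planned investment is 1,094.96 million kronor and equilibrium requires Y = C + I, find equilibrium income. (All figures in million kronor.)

MPC = (4261.64 − 4173.24)/(8107 − 7937) = 88.4/170 = 0.52
a = 4173.24 − 0.52(7937) = 46
Equilibrium: Y = 46 + 0.52Y + 1094.96
0.48Y = 1140.96, so Y = 1140.96/0.48 = 2377

Y = 2377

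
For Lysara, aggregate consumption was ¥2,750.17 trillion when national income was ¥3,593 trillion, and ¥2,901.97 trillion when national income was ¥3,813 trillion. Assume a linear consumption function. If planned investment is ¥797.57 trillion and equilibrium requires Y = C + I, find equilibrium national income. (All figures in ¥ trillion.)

Y = 3447

MPC = (2901.97 − 2750.17)/(3813 − 3593) = 151.8/220 = 0.69
a = 2750.17 − 0.69(3593) = 271
Equilibrium: Y = 271 + 0.69Y + 797.57
0.31Y = 1068.57, so Y = 1068.57/0.31 = 3447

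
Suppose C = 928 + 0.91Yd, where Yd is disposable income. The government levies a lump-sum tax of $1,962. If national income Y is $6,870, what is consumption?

Yd = Y − T = 6870 − 1962 = 4908
C = 928 + 0.91(4908) = 928 + 4466.28 = 5394.28

C = 5394.28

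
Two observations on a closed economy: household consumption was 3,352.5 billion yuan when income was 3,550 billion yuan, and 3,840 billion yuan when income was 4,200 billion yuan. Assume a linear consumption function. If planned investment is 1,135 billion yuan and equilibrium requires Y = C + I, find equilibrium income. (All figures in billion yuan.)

MPC = (3840 − 3352.5)/(4200 − 3550) = 487.5/650 = 0.75
a = 3352.5 − 0.75(3550) = 690
Equilibrium: Y = 690 + 0.75Y + 1135
0.25Y = 1825, so Y = 1825/0.25 = 7300

Y = 7300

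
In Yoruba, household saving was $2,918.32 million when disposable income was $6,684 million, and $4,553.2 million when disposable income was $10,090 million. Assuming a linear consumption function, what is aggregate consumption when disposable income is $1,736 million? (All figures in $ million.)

C = 1192.72

MPS = ΔS/ΔY = (4553.2 − 2918.32)/(10090 − 6684) = 1634.88/3406 = 0.48
MPC = 1 − MPS = 0.52
Autonomous saving = 2918.32 − 0.48(6684) = -290, so a = 290
C = 290 + 0.52(1736) = 290 + 902.72 = 1192.72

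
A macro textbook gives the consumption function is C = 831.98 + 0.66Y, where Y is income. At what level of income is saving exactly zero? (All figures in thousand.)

Y = 2447

At break-even, C = Y: 831.98 + 0.66Y = Y
0.34Y = 831.98, so Y = 831.98/0.34 = 2447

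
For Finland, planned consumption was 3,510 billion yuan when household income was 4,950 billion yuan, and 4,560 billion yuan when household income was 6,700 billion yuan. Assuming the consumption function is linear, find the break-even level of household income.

MPC = (4560 − 3510)/(6700 − 4950) = 1050/1750 = 0.6
a = 3510 − 0.6(4950) = 3510 − 2970 = 540
Break-even: Y = a/(1−MPC) = 540/0.4 = 1350

Y = 1350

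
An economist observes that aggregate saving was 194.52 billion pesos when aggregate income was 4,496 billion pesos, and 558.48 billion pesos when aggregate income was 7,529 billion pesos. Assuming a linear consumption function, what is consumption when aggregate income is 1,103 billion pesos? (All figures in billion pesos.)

MPS = ΔS/ΔY = (558.48 − 194.52)/(7529 − 4496) = 363.96/3033 = 0.12
MPC = 1 − MPS = 0.88
Autonomous saving = 194.52 − 0.12(4496) = -345, so a = 345
C = 345 + 0.88(1103) = 345 + 970.64 = 1315.64

C = 1315.64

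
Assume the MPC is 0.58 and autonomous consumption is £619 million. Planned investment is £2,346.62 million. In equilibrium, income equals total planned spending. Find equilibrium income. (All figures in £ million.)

Y = 7061

Y = C + I = 619 + 0.58Y + 2346.62
Y − 0.58Y = 2965.62
0.42Y = 2965.62, so Y = 2965.62/0.42 = 7061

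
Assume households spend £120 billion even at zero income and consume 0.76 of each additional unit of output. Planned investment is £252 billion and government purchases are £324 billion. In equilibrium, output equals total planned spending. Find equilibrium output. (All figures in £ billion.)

Y = C + I + G = 120 + 0.76Y + 252 + 324
Y − 0.76Y = 696
0.24Y = 696, so Y = 696/0.24 = 2900

Y = 2900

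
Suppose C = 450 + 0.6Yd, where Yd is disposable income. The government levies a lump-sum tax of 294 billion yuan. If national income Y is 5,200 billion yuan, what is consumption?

Yd = Y − T = 5200 − 294 = 4906
C = 450 + 0.6(4906) = 450 + 2943.6 = 3393.6

C = 3393.6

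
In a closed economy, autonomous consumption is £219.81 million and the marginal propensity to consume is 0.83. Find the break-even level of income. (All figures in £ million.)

At break-even, C = Y: 219.81 + 0.83Y = Y
0.17Y = 219.81, so Y = 219.81/0.17 = 1293

Y = 1293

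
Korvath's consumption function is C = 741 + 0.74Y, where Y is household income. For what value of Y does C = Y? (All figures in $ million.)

Y = 2850

At break-even, C = Y: 741 + 0.74Y = Y
0.26Y = 741, so Y = 741/0.26 = 2850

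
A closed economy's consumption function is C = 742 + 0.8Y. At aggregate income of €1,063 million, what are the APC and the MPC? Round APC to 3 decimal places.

MPC = 0.8 (the slope of the consumption function)
C = 742 + 0.8(1063) = 1592.4, so APC = 1592.4/1063 = 1.498

APC = 1.498; MPC = 0.8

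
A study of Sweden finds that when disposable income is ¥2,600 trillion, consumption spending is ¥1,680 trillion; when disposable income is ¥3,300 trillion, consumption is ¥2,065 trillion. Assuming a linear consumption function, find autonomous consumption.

MPC = ΔC/ΔY = (2065 − 1680)/(3300 − 2600) = 385/700 = 0.55
a = C − MPC·Y = 1680 − 0.55(2600) = 1680 − 1430 = 250

a = 250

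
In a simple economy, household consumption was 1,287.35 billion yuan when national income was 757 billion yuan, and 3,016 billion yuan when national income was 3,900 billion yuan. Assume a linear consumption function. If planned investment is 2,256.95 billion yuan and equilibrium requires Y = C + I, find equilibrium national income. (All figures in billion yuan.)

MPC = (3016 − 1287.35)/(3900 − 757) = 1728.65/3143 = 0.55
a = 1287.35 − 0.55(757) = 871
Equilibrium: Y = 871 + 0.55Y + 2256.95
0.45Y = 3127.95, so Y = 3127.95/0.45 = 6951

Y = 6951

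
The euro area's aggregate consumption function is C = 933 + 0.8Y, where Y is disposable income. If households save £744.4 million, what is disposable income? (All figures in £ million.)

S = Y − C = -933 + 0.2Y
-933 + 0.2Y = 744.4, so 0.2Y = 1677.4 and Y = 8387

Y = 8387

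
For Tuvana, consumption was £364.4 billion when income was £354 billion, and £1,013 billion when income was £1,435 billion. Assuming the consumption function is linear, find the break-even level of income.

Y = 380

MPC = (1013 − 364.4)/(1435 − 354) = 648.6/1081 = 0.6
a = 364.4 − 0.6(354) = 364.4 − 212.4 = 152
Break-even: Y = a/(1−MPC) = 152/0.4 = 380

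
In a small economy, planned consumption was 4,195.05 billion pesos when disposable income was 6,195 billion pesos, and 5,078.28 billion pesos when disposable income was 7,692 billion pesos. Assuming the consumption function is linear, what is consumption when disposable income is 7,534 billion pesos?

C = 4985.06

MPC = (5078.28 − 4195.05)/(7692 − 6195) = 883.23/1497 = 0.59
a = 4195.05 − 0.59(6195) = 4195.05 − 3655.05 = 540
C = 540 + 0.59(7534) = 540 + 4445.06 = 4985.06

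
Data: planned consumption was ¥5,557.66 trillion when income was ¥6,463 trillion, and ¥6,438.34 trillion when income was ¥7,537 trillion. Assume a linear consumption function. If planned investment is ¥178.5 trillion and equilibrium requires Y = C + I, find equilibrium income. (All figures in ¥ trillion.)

Y = 2425

MPC = (6438.34 − 5557.66)/(7537 − 6463) = 880.68/1074 = 0.82
a = 5557.66 − 0.82(6463) = 258
Equilibrium: Y = 258 + 0.82Y + 178.5
0.18Y = 436.5, so Y = 436.5/0.18 = 2425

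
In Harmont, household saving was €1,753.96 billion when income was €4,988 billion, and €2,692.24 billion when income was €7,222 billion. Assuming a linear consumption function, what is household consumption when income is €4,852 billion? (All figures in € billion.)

C = 3155.16

MPS = ΔS/ΔY = (2692.24 − 1753.96)/(7222 − 4988) = 938.28/2234 = 0.42
MPC = 1 − MPS = 0.58
Autonomous saving = 1753.96 − 0.42(4988) = -341, so a = 341
C = 341 + 0.58(4852) = 341 + 2814.16 = 3155.16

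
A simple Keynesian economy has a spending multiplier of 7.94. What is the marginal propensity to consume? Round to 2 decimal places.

k = 1/(1 − MPC), so 1 − MPC = 1/k = 1/7.94 = 0.1259
MPC = 1 − 0.1259 = 0.87

MPC = 0.87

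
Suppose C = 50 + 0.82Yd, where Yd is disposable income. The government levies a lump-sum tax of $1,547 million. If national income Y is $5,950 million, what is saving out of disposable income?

Yd = Y − T = 5950 − 1547 = 4403
C = 50 + 0.82(4403) = 50 + 3610.46 = 3660.46
S = Yd − C = 4403 − 3660.46 = 742.54

S = 742.54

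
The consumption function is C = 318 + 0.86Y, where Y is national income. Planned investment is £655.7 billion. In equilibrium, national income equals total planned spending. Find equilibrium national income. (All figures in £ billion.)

Y = C + I = 318 + 0.86Y + 655.7
Y − 0.86Y = 973.7
0.14Y = 973.7, so Y = 973.7/0.14 = 6955

Y = 6955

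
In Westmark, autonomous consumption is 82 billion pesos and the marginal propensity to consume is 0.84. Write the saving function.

S = -82 + 0.16Y

S = Y − C = Y − (82 + 0.84Y) = -82 + (1 − 0.84)Y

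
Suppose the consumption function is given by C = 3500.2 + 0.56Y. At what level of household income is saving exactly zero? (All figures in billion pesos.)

Y = 7955

At break-even, C = Y: 3500.2 + 0.56Y = Y
0.44Y = 3500.2, so Y = 3500.2/0.44 = 7955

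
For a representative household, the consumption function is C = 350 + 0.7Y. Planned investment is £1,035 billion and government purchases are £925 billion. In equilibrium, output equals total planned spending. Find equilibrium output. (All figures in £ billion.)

Y = 7700

Y = C + I + G = 350 + 0.7Y + 1035 + 925
Y − 0.7Y = 2310
0.3Y = 2310, so Y = 2310/0.3 = 7700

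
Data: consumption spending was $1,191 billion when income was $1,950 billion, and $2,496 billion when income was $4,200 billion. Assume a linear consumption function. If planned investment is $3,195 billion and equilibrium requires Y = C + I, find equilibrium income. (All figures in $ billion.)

Y = 7750

MPC = (2496 − 1191)/(4200 − 1950) = 1305/2250 = 0.58
a = 1191 − 0.58(1950) = 60
Equilibrium: Y = 60 + 0.58Y + 3195
0.42Y = 3255, so Y = 3255/0.42 = 7750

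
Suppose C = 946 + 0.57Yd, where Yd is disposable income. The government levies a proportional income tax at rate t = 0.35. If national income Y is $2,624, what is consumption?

Yd = (1 − 0.35)(2624) = 0.65(2624) = 1705.6
C = 946 + 0.57(1705.6) = 946 + 972.192 = 1918.192

C = 1918.192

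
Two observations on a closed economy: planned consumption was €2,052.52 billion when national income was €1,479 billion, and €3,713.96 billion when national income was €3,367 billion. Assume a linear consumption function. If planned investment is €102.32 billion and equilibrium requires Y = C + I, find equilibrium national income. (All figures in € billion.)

MPC = (3713.96 − 2052.52)/(3367 − 1479) = 1661.44/1888 = 0.88
a = 2052.52 − 0.88(1479) = 751
Equilibrium: Y = 751 + 0.88Y + 102.32
0.12Y = 853.32, so Y = 853.32/0.12 = 7111

Y = 7111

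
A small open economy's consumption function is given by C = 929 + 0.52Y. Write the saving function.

S = -929 + 0.48Y

S = Y − C = Y − (929 + 0.52Y) = -929 + (1 − 0.52)Y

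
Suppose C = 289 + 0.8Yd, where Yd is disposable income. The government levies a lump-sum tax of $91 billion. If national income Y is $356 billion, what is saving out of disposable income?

Yd = Y − T = 356 − 91 = 265
C = 289 + 0.8(265) = 289 + 212 = 501
S = Yd − C = 265 − 501 = -236

S = -236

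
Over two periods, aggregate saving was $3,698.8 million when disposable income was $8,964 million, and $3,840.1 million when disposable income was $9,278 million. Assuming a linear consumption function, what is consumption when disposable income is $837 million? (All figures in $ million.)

C = 795.35

MPS = ΔS/ΔY = (3840.1 − 3698.8)/(9278 − 8964) = 141.3/314 = 0.45
MPC = 1 − MPS = 0.55
Autonomous saving = 3698.8 − 0.45(8964) = -335, so a = 335
C = 335 + 0.55(837) = 335 + 460.35 = 795.35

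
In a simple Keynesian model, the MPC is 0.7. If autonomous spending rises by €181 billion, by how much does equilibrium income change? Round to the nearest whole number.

ΔY ≈ 603

The multiplier is 1/(1 − MPC) = 1/0.3.
ΔY = 181/0.3 = 603.33 ≈ 603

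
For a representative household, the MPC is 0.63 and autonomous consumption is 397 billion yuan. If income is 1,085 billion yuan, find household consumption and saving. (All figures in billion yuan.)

C = 397 + 0.63(1085) = 397 + 683.55 = 1080.55
S = Y − C = 1085 − 1080.55 = 4.45

C = 1080.55; S = 4.45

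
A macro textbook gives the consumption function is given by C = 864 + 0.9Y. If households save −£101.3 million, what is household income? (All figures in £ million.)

Y = 7627

S = Y − C = -864 + 0.1Y
-864 + 0.1Y = -101.3, so 0.1Y = 762.7 and Y = 7627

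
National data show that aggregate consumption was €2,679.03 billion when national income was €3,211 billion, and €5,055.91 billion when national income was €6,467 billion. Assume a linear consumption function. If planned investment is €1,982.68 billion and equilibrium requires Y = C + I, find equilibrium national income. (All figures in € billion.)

Y = 8584

MPC = (5055.91 − 2679.03)/(6467 − 3211) = 2376.88/3256 = 0.73
a = 2679.03 − 0.73(3211) = 335
Equilibrium: Y = 335 + 0.73Y + 1982.68
0.27Y = 2317.68, so Y = 2317.68/0.27 = 8584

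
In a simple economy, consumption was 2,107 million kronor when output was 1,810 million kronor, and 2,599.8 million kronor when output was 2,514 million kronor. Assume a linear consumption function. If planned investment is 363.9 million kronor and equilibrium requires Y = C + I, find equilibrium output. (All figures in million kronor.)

MPC = (2599.8 − 2107)/(2514 − 1810) = 492.8/704 = 0.7
a = 2107 − 0.7(1810) = 840
Equilibrium: Y = 840 + 0.7Y + 363.9
0.3Y = 1203.9, so Y = 1203.9/0.3 = 4013

Y = 4013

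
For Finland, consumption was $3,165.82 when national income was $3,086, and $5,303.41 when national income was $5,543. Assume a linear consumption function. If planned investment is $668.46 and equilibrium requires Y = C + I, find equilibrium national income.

MPC = (5303.41 − 3165.82)/(5543 − 3086) = 2137.59/2457 = 0.87
a = 3165.82 − 0.87(3086) = 481
Equilibrium: Y = 481 + 0.87Y + 668.46
0.13Y = 1149.46, so Y = 1149.46/0.13 = 8842

Y = 8842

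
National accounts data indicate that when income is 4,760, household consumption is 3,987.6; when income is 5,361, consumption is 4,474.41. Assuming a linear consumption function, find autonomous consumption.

a = 132

MPC = ΔC/ΔY = (4474.41 − 3987.6)/(5361 − 4760) = 486.81/601 = 0.81
a = C − MPC·Y = 3987.6 − 0.81(4760) = 3987.6 − 3855.6 = 132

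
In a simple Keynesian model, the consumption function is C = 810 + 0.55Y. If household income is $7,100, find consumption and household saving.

C = 810 + 0.55(7100) = 810 + 3905 = 4715
S = Y − C = 7100 − 4715 = 2385

C = 4715; S = 2385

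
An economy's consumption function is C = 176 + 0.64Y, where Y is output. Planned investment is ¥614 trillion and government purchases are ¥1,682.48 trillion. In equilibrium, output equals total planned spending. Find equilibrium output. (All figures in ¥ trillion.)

Y = 6868

Y = C + I + G = 176 + 0.64Y + 614 + 1682.48
Y − 0.64Y = 2472.48
0.36Y = 2472.48, so Y = 2472.48/0.36 = 6868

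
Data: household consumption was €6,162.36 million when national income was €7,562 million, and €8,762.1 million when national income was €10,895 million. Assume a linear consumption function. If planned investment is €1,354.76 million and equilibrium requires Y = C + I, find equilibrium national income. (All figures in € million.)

MPC = (8762.1 − 6162.36)/(10895 − 7562) = 2599.74/3333 = 0.78
a = 6162.36 − 0.78(7562) = 264
Equilibrium: Y = 264 + 0.78Y + 1354.76
0.22Y = 1618.76, so Y = 1618.76/0.22 = 7358

Y = 7358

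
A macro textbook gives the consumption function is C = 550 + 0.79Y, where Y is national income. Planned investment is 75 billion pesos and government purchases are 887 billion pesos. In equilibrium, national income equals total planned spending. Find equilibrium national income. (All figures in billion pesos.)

Y = 7200

Y = C + I + G = 550 + 0.79Y + 75 + 887
Y − 0.79Y = 1512
0.21Y = 1512, so Y = 1512/0.21 = 7200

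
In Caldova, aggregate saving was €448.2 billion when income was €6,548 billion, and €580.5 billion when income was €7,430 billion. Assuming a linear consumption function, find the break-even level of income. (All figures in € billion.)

MPS = ΔS/ΔY = (580.5 − 448.2)/(7430 − 6548) = 132.3/882 = 0.15
MPC = 1 − MPS = 0.85
From S(6548) = 448.2: −a + 0.15(6548) = 448.2, so a = 982.2 − 448.2 = 534
Break-even (S = 0): Y = a/MPS = 534/0.15 = 3560

Y = 3560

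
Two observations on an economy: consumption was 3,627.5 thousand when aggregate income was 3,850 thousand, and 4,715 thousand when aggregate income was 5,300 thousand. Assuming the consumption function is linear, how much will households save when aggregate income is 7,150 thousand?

MPC = (4715 − 3627.5)/(5300 − 3850) = 1087.5/1450 = 0.75
a = 3627.5 − 0.75(3850) = 3627.5 − 2887.5 = 740
C = 740 + 0.75(7150) = 6102.5
S = 7150 − 6102.5 = 1047.5

S = 1047.5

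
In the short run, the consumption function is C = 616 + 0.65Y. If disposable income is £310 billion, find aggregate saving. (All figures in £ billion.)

S = -507.5

C = 616 + 0.65(310) = 616 + 201.5 = 817.5
S = Y − C = 310 − 817.5 = -507.5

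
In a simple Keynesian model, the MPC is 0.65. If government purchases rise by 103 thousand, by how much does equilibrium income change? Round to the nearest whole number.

The multiplier is 1/(1 − MPC) = 1/0.35.
ΔY = 103/0.35 = 294.29 ≈ 294

ΔY ≈ 294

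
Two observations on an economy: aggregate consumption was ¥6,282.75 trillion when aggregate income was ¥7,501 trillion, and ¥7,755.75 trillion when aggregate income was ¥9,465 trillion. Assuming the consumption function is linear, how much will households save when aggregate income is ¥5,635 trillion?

MPC = (7755.75 − 6282.75)/(9465 − 7501) = 1473/1964 = 0.75
a = 6282.75 − 0.75(7501) = 6282.75 − 5625.75 = 657
C = 657 + 0.75(5635) = 4883.25
S = 5635 − 4883.25 = 751.75

S = 751.75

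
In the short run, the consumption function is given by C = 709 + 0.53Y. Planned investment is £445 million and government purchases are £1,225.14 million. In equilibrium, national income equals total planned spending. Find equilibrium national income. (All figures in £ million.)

Y = 5062

Y = C + I + G = 709 + 0.53Y + 445 + 1225.14
Y − 0.53Y = 2379.14
0.47Y = 2379.14, so Y = 2379.14/0.47 = 5062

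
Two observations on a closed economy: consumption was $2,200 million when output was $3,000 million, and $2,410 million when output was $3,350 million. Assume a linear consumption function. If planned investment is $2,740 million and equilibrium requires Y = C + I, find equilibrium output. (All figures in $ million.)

MPC = (2410 − 2200)/(3350 − 3000) = 210/350 = 0.6
a = 2200 − 0.6(3000) = 400
Equilibrium: Y = 400 + 0.6Y + 2740
0.4Y = 3140, so Y = 3140/0.4 = 7850

Y = 7850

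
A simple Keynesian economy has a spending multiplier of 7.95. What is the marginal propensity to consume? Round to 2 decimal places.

k = 1/(1 − MPC), so 1 − MPC = 1/k = 1/7.95 = 0.1258
MPC = 1 − 0.1258 = 0.87

MPC = 0.87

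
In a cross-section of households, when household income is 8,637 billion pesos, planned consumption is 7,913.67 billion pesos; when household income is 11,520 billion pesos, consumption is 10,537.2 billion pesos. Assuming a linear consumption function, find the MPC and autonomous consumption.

MPC = 0.91; a = 54

MPC = ΔC/ΔY = (10537.2 − 7913.67)/(11520 − 8637) = 2623.53/2883 = 0.91
a = C − MPC·Y = 7913.67 − 0.91(8637) = 7913.67 − 7859.67 = 54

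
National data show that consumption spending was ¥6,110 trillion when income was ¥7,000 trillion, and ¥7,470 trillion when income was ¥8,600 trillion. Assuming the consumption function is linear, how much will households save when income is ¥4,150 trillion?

S = 462.5

MPC = (7470 − 6110)/(8600 − 7000) = 1360/1600 = 0.85
a = 6110 − 0.85(7000) = 6110 − 5950 = 160
C = 160 + 0.85(4150) = 3687.5
S = 4150 − 3687.5 = 462.5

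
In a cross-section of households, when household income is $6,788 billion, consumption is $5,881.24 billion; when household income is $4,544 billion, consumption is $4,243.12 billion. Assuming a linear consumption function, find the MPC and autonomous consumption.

MPC = ΔC/ΔY = (5881.24 − 4243.12)/(6788 − 4544) = 1638.12/2244 = 0.73
a = C − MPC·Y = 4243.12 − 0.73(4544) = 4243.12 − 3317.12 = 926

MPC = 0.73; a = 926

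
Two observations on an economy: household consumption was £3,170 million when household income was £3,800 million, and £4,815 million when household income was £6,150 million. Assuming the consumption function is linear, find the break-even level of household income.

Y = 1700

MPC = (4815 − 3170)/(6150 − 3800) = 1645/2350 = 0.7
a = 3170 − 0.7(3800) = 3170 − 2660 = 510
Break-even: Y = a/(1−MPC) = 510/0.3 = 1700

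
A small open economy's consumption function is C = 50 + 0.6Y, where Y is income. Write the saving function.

S = Y − C = Y − (50 + 0.6Y) = -50 + (1 − 0.6)Y

S = -50 + 0.4Y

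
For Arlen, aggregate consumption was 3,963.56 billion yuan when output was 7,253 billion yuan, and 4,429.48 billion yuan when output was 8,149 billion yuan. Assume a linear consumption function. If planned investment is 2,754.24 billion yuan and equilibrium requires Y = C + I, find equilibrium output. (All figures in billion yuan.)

MPC = (4429.48 − 3963.56)/(8149 − 7253) = 465.92/896 = 0.52
a = 3963.56 − 0.52(7253) = 192
Equilibrium: Y = 192 + 0.52Y + 2754.24
0.48Y = 2946.24, so Y = 2946.24/0.48 = 6138

Y = 6138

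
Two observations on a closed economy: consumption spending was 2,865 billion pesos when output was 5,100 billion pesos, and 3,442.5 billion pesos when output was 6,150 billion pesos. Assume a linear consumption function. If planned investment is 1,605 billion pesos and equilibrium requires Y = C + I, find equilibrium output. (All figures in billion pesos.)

MPC = (3442.5 − 2865)/(6150 − 5100) = 577.5/1050 = 0.55
a = 2865 − 0.55(5100) = 60
Equilibrium: Y = 60 + 0.55Y + 1605
0.45Y = 1665, so Y = 1665/0.45 = 3700

Y = 3700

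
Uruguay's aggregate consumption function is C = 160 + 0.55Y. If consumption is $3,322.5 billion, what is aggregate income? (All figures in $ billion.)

160 + 0.55Y = 3322.5
0.55Y = 3162.5, so Y = 3162.5/0.55 = 5750

Y = 5750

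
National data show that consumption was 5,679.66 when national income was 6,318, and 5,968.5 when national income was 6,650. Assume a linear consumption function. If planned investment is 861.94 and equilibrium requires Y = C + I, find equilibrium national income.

MPC = (5968.5 − 5679.66)/(6650 − 6318) = 288.84/332 = 0.87
a = 5679.66 − 0.87(6318) = 183
Equilibrium: Y = 183 + 0.87Y + 861.94
0.13Y = 1044.94, so Y = 1044.94/0.13 = 8038

Y = 8038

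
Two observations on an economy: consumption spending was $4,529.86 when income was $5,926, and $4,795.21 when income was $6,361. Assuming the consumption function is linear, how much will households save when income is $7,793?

MPC = (4795.21 − 4529.86)/(6361 − 5926) = 265.35/435 = 0.61
a = 4529.86 − 0.61(5926) = 4529.86 − 3614.86 = 915
C = 915 + 0.61(7793) = 5668.73
S = 7793 − 5668.73 = 2124.27

S = 2124.27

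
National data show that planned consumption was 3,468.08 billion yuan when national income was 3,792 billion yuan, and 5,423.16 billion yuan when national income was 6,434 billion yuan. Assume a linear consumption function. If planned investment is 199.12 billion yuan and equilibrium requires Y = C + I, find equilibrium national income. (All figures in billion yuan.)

MPC = (5423.16 − 3468.08)/(6434 − 3792) = 1955.08/2642 = 0.74
a = 3468.08 − 0.74(3792) = 662
Equilibrium: Y = 662 + 0.74Y + 199.12
0.26Y = 861.12, so Y = 861.12/0.26 = 3312

Y = 3312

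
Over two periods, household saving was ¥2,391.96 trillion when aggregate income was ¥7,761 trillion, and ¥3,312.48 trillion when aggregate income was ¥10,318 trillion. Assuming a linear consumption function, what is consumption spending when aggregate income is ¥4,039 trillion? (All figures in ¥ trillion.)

MPS = ΔS/ΔY = (3312.48 − 2391.96)/(10318 − 7761) = 920.52/2557 = 0.36
MPC = 1 − MPS = 0.64
Autonomous saving = 2391.96 − 0.36(7761) = -402, so a = 402
C = 402 + 0.64(4039) = 402 + 2584.96 = 2986.96

C = 2986.96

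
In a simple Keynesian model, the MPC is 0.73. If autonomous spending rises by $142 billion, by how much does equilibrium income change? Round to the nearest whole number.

The multiplier is 1/(1 − MPC) = 1/0.27.
ΔY = 142/0.27 = 525.93 ≈ 526

ΔY ≈ 526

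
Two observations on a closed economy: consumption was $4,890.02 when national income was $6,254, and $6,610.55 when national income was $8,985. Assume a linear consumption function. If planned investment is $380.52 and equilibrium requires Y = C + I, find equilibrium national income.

MPC = (6610.55 − 4890.02)/(8985 − 6254) = 1720.53/2731 = 0.63
a = 4890.02 − 0.63(6254) = 950
Equilibrium: Y = 950 + 0.63Y + 380.52
0.37Y = 1330.52, so Y = 1330.52/0.37 = 3596

Y = 3596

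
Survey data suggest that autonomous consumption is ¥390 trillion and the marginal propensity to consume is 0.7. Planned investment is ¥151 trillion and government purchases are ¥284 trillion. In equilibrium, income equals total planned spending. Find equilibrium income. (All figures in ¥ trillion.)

Y = C + I + G = 390 + 0.7Y + 151 + 284
Y − 0.7Y = 825
0.3Y = 825, so Y = 825/0.3 = 2750

Y = 2750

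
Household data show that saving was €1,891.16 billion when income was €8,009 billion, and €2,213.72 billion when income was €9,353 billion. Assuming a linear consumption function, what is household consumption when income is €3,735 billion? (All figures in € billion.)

C = 2869.6

MPS = ΔS/ΔY = (2213.72 − 1891.16)/(9353 − 8009) = 322.56/1344 = 0.24
MPC = 1 − MPS = 0.76
Autonomous saving = 1891.16 − 0.24(8009) = -31, so a = 31
C = 31 + 0.76(3735) = 31 + 2838.6 = 2869.6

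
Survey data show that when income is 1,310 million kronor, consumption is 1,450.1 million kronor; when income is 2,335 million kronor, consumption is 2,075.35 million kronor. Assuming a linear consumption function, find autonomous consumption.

MPC = ΔC/ΔY = (2075.35 − 1450.1)/(2335 − 1310) = 625.25/1025 = 0.61
a = C − MPC·Y = 1450.1 − 0.61(1310) = 1450.1 − 799.1 = 651

a = 651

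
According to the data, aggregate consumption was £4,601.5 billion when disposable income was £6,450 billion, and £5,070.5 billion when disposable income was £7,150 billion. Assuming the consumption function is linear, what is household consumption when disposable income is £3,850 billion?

MPC = (5070.5 − 4601.5)/(7150 − 6450) = 469/700 = 0.67
a = 4601.5 − 0.67(6450) = 4601.5 − 4321.5 = 280
C = 280 + 0.67(3850) = 280 + 2579.5 = 2859.5

C = 2859.5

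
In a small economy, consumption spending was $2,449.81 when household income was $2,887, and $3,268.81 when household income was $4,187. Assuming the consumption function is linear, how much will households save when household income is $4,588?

S = 1066.56

MPC = (3268.81 − 2449.81)/(4187 − 2887) = 819/1300 = 0.63
a = 2449.81 − 0.63(2887) = 2449.81 − 1818.81 = 631
C = 631 + 0.63(4588) = 3521.44
S = 4588 − 3521.44 = 1066.56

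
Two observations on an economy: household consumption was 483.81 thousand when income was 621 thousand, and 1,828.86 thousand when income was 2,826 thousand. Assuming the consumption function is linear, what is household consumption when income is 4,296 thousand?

C = 2725.56

MPC = (1828.86 − 483.81)/(2826 − 621) = 1345.05/2205 = 0.61
a = 483.81 − 0.61(621) = 483.81 − 378.81 = 105
C = 105 + 0.61(4296) = 105 + 2620.56 = 2725.56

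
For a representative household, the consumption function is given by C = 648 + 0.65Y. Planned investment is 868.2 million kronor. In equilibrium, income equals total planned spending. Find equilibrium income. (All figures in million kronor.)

Y = C + I = 648 + 0.65Y + 868.2
Y − 0.65Y = 1516.2
0.35Y = 1516.2, so Y = 1516.2/0.35 = 4332

Y = 4332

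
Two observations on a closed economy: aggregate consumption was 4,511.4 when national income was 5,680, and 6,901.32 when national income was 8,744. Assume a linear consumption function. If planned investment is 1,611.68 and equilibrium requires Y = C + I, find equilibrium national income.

MPC = (6901.32 − 4511.4)/(8744 − 5680) = 2389.92/3064 = 0.78
a = 4511.4 − 0.78(5680) = 81
Equilibrium: Y = 81 + 0.78Y + 1611.68
0.22Y = 1692.68, so Y = 1692.68/0.22 = 7694

Y = 7694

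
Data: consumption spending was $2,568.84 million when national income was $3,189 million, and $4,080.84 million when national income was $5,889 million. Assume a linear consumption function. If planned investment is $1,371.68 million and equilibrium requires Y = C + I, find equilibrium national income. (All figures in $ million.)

MPC = (4080.84 − 2568.84)/(5889 − 3189) = 1512/2700 = 0.56
a = 2568.84 − 0.56(3189) = 783
Equilibrium: Y = 783 + 0.56Y + 1371.68
0.44Y = 2154.68, so Y = 2154.68/0.44 = 4897

Y = 4897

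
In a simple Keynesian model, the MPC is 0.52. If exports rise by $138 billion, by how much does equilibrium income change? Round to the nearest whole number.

ΔY ≈ 288

The multiplier is 1/(1 − MPC) = 1/0.48.
ΔY = 138/0.48 = 287.50 ≈ 288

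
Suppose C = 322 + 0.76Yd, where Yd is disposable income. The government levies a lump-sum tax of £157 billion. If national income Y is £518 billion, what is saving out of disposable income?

S = -235.36

Yd = Y − T = 518 − 157 = 361
C = 322 + 0.76(361) = 322 + 274.36 = 596.36
S = Yd − C = 361 − 596.36 = -235.36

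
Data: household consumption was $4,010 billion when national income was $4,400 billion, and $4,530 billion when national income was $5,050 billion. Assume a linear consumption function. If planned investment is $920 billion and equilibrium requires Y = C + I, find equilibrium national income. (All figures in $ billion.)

MPC = (4530 − 4010)/(5050 − 4400) = 520/650 = 0.8
a = 4010 − 0.8(4400) = 490
Equilibrium: Y = 490 + 0.8Y + 920
0.2Y = 1410, so Y = 1410/0.2 = 7050

Y = 7050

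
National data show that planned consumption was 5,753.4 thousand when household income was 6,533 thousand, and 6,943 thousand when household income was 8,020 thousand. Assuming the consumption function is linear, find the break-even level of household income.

Y = 2635

MPC = (6943 − 5753.4)/(8020 − 6533) = 1189.6/1487 = 0.8
a = 5753.4 − 0.8(6533) = 5753.4 − 5226.4 = 527
Break-even: Y = a/(1−MPC) = 527/0.2 = 2635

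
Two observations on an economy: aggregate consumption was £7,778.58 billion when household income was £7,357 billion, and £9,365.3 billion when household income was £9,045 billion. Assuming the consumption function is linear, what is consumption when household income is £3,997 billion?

C = 4620.18

MPC = (9365.3 − 7778.58)/(9045 − 7357) = 1586.72/1688 = 0.94
a = 7778.58 − 0.94(7357) = 7778.58 − 6915.58 = 863
C = 863 + 0.94(3997) = 863 + 3757.18 = 4620.18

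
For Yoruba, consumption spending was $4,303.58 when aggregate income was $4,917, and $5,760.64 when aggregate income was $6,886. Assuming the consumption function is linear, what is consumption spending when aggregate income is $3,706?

C = 3407.44

MPC = (5760.64 − 4303.58)/(6886 − 4917) = 1457.06/1969 = 0.74
a = 4303.58 − 0.74(4917) = 4303.58 − 3638.58 = 665
C = 665 + 0.74(3706) = 665 + 2742.44 = 3407.44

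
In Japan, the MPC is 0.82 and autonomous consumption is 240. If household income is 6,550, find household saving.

S = 939

C = 240 + 0.82(6550) = 240 + 5371 = 5611
S = Y − C = 6550 − 5611 = 939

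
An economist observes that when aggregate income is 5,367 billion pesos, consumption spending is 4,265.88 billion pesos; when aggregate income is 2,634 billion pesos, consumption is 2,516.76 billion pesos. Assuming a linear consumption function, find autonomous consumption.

a = 831

MPC = ΔC/ΔY = (4265.88 − 2516.76)/(5367 − 2634) = 1749.12/2733 = 0.64
a = C − MPC·Y = 2516.76 − 0.64(2634) = 2516.76 − 1685.76 = 831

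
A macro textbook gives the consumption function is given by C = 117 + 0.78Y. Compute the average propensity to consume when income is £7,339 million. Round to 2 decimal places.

C = 117 + 0.78(7339) = 5841.42
APC = C/Y = 5841.42/7339 = 0.80

APC = 0.80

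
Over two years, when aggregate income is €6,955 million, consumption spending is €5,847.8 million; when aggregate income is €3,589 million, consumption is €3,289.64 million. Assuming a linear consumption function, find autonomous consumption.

a = 562

MPC = ΔC/ΔY = (5847.8 − 3289.64)/(6955 − 3589) = 2558.16/3366 = 0.76
a = C − MPC·Y = 3289.64 − 0.76(3589) = 3289.64 − 2727.64 = 562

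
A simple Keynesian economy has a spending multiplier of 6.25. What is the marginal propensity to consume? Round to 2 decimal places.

MPC = 0.84

k = 1/(1 − MPC), so 1 − MPC = 1/k = 1/6.25 = 0.1600
MPC = 1 − 0.1600 = 0.84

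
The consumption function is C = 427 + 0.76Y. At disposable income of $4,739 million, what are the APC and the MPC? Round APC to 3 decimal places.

APC = 0.850; MPC = 0.76

MPC = 0.76 (the slope of the consumption function)
C = 427 + 0.76(4739) = 4028.64, so APC = 4028.64/4739 = 0.850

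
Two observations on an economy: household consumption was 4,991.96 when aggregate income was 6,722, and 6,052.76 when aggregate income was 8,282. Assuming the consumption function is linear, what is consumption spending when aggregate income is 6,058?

MPC = (6052.76 − 4991.96)/(8282 − 6722) = 1060.8/1560 = 0.68
a = 4991.96 − 0.68(6722) = 4991.96 − 4570.96 = 421
C = 421 + 0.68(6058) = 421 + 4119.44 = 4540.44

C = 4540.44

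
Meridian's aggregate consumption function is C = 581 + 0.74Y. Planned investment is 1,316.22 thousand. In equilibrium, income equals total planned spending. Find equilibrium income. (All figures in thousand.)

Y = C + I = 581 + 0.74Y + 1316.22
Y − 0.74Y = 1897.22
0.26Y = 1897.22, so Y = 1897.22/0.26 = 7297

Y = 7297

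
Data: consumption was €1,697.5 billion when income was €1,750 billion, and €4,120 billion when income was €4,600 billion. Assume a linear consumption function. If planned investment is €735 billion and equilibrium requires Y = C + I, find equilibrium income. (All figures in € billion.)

MPC = (4120 − 1697.5)/(4600 − 1750) = 2422.5/2850 = 0.85
a = 1697.5 − 0.85(1750) = 210
Equilibrium: Y = 210 + 0.85Y + 735
0.15Y = 945, so Y = 945/0.15 = 6300

Y = 6300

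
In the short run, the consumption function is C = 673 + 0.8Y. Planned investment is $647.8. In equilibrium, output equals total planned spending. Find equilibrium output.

Y = C + I = 673 + 0.8Y + 647.8
Y − 0.8Y = 1320.8
0.2Y = 1320.8, so Y = 1320.8/0.2 = 6604

Y = 6604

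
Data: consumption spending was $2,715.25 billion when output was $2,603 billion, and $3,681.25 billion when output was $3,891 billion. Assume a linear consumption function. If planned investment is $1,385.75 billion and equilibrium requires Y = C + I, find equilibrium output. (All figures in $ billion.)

MPC = (3681.25 − 2715.25)/(3891 − 2603) = 966/1288 = 0.75
a = 2715.25 − 0.75(2603) = 763
Equilibrium: Y = 763 + 0.75Y + 1385.75
0.25Y = 2148.75, so Y = 2148.75/0.25 = 8595

Y = 8595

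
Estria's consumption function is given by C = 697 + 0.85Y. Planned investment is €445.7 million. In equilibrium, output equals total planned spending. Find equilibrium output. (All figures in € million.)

Y = C + I = 697 + 0.85Y + 445.7
Y − 0.85Y = 1142.7
0.15Y = 1142.7, so Y = 1142.7/0.15 = 7618

Y = 7618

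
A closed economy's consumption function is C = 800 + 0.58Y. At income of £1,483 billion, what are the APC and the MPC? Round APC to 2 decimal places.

MPC = 0.58 (the slope of the consumption function)
C = 800 + 0.58(1483) = 1660.14, so APC = 1660.14/1483 = 1.12

APC = 1.12; MPC = 0.58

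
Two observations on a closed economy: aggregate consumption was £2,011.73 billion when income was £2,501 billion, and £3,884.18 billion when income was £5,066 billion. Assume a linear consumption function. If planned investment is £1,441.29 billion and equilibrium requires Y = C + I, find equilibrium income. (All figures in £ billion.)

MPC = (3884.18 − 2011.73)/(5066 − 2501) = 1872.45/2565 = 0.73
a = 2011.73 − 0.73(2501) = 186
Equilibrium: Y = 186 + 0.73Y + 1441.29
0.27Y = 1627.29, so Y = 1627.29/0.27 = 6027

Y = 6027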